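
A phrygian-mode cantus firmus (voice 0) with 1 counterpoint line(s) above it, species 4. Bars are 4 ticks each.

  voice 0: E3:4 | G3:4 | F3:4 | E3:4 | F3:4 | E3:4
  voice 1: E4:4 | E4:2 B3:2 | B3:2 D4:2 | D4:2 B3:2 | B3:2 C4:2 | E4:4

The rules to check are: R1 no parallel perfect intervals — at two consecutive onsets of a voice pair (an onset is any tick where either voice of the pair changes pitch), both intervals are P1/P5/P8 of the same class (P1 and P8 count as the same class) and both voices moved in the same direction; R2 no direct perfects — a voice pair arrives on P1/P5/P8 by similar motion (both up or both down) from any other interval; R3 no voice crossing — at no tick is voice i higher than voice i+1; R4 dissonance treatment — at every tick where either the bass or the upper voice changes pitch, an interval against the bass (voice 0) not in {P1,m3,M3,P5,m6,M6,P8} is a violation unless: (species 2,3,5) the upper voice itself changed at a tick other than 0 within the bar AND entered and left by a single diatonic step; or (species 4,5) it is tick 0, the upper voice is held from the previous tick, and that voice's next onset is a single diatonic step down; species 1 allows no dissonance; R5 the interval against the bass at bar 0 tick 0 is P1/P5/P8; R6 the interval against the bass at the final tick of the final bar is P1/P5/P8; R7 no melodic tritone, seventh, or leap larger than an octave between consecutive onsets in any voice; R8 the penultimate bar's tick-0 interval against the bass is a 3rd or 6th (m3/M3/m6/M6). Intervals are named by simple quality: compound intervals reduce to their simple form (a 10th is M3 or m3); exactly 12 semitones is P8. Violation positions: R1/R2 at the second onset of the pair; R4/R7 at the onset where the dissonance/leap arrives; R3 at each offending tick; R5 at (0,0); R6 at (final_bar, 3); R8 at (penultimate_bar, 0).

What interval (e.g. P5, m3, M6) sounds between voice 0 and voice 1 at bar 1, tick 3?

M3

voice 0=G3 voice 1=B3 -> M3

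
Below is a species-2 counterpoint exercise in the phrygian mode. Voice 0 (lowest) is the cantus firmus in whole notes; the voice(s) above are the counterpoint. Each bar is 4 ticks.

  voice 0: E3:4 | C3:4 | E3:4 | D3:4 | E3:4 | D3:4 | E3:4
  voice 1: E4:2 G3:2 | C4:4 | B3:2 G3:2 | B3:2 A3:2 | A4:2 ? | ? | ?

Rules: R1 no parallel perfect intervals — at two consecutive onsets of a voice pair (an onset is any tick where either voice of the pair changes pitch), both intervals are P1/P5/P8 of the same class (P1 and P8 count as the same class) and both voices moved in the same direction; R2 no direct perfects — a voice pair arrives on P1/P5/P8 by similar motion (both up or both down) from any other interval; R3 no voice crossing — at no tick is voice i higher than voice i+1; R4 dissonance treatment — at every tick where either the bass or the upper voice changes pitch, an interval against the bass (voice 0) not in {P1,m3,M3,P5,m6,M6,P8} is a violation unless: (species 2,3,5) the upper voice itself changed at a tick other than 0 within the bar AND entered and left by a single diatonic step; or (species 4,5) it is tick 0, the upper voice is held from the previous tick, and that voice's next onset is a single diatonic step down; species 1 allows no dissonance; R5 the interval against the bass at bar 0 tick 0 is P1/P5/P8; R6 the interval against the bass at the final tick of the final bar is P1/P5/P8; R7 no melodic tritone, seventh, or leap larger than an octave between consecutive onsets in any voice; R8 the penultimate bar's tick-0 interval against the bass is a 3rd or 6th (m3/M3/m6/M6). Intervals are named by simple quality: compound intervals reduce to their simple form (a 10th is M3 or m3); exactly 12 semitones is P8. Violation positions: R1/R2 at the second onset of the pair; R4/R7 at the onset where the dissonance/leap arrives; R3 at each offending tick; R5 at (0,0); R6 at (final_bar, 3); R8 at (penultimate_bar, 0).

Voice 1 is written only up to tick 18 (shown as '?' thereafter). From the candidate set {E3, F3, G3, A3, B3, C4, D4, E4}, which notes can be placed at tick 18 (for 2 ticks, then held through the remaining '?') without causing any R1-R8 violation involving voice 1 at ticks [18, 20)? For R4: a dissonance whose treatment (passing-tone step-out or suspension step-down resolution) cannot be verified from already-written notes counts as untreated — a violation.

E3: violates R7
F3: violates R4,R7
G3: violates R7
A3: violates R4
B3: violates R7
C4: legal
D4: violates R4
E4: legal

{C4, E4}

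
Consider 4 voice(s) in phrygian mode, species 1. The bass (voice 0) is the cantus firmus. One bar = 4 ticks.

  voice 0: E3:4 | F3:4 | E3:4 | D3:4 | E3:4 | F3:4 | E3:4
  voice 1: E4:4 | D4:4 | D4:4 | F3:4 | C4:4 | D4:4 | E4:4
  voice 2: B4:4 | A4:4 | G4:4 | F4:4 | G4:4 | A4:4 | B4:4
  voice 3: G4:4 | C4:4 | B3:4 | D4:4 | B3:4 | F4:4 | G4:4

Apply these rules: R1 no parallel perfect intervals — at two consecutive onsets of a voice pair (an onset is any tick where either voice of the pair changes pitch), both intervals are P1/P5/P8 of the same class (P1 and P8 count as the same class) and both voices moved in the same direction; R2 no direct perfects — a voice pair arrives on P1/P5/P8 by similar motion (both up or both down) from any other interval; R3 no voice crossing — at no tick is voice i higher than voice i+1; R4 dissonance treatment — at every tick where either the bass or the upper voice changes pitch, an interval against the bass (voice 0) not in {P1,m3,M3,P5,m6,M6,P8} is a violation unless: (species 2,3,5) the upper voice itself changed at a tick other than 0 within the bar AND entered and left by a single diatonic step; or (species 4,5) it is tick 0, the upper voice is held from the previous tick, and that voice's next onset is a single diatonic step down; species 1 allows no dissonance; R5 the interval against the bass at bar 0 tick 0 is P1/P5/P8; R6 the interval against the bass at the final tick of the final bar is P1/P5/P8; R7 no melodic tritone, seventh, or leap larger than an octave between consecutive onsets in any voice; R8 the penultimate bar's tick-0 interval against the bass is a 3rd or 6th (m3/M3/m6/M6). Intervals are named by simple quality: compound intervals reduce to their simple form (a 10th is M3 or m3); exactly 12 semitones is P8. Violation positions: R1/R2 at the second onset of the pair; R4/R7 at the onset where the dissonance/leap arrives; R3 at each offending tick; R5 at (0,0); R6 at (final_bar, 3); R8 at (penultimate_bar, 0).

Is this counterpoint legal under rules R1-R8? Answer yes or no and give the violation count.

bar 0: v0=E3 v1=E4 v2=B4 v3=G4 (m3)
bar 1: v0=F3 v1=D4 v2=A4 v3=C4 (P5)
bar 2: v0=E3 v1=D4 v2=G4 v3=B3 (P5)
bar 3: v0=D3 v1=F3 v2=F4 v3=D4 (P8)
bar 4: v0=E3 v1=C4 v2=G4 v3=B3 (P5)
bar 5: v0=F3 v1=D4 v2=A4 v3=F4 (P8)
bar 6: v0=E3 v1=E4 v2=B4 v3=G4 (m3)
  R3 @ bar0.0: B4 above G4
  R5 @ bar0.0: opens on m3
  R3 @ bar0.1: B4 above G4
  R3 @ bar0.2: B4 above G4
  R3 @ bar0.3: B4 above G4
  R1 @ bar1.0: E4/B4 P5 -> D4/A4 P5 similar
  R3 @ bar1.0: A4 above C4
  R3 @ bar1.1: A4 above C4
  R3 @ bar1.2: A4 above C4
  R3 @ bar1.3: A4 above C4
  R1 @ bar2.0: F3/C4 P5 -> E3/B3 P5 similar
  R3 @ bar2.0: G4 above B3
  R4 @ bar2.0: E3/D4 m7 untreated
  R3 @ bar2.1: G4 above B3
  R3 @ bar2.2: G4 above B3
  R3 @ bar2.3: G4 above B3
  R2 @ bar3.0: D4/G4 P4 -> F3/F4 P8 similar
  R3 @ bar3.0: F4 above D4
  R3 @ bar3.1: F4 above D4
  R3 @ bar3.2: F4 above D4
  R3 @ bar3.3: F4 above D4
  R2 @ bar4.0: F3/F4 P8 -> C4/G4 P5 similar
  R3 @ bar4.0: G4 above B3
  R3 @ bar4.1: G4 above B3
  R3 @ bar4.2: G4 above B3
  R3 @ bar4.3: G4 above B3
  R1 @ bar5.0: C4/G4 P5 -> D4/A4 P5 similar
  R2 @ bar5.0: E3/B3 P5 -> F3/F4 P8 similar
  R3 @ bar5.0: A4 above F4
  R7 @ bar5.0: B3->F4 leap 6st
  R8 @ bar5.0: penult P8 not 3rd/6th
  R3 @ bar5.1: A4 above F4
  R3 @ bar5.2: A4 above F4
  R3 @ bar5.3: A4 above F4
  R1 @ bar6.0: D4/A4 P5 -> E4/B4 P5 similar
  R3 @ bar6.0: B4 above G4
  R3 @ bar6.1: B4 above G4
  R3 @ bar6.2: B4 above G4
  R3 @ bar6.3: B4 above G4
  R6 @ bar6.3: closes on m3

No (40 violations)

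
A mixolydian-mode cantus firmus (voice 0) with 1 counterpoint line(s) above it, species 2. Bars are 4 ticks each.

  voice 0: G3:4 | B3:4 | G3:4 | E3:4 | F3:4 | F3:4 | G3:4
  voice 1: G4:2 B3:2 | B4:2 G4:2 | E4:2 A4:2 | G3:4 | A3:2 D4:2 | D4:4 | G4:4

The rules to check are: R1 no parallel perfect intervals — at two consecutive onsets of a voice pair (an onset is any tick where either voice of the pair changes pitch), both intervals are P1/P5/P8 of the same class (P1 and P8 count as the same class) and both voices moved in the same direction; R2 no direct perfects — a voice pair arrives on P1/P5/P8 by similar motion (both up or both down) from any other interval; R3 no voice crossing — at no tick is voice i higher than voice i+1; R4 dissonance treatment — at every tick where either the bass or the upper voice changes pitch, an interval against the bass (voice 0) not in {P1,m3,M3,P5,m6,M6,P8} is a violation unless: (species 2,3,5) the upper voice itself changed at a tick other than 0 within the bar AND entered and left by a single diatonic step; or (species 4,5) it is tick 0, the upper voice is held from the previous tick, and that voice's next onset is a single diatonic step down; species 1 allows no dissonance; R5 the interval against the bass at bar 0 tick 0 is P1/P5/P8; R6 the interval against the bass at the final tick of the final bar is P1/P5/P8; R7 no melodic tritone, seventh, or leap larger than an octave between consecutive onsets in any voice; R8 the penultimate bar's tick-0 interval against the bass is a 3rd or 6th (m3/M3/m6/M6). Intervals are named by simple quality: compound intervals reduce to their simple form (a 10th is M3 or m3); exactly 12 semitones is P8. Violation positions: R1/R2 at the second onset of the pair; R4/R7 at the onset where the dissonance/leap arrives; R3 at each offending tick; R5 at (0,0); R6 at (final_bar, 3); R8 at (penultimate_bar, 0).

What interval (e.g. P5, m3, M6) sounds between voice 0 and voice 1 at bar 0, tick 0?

P8

voice 0=G3 voice 1=G4 -> P8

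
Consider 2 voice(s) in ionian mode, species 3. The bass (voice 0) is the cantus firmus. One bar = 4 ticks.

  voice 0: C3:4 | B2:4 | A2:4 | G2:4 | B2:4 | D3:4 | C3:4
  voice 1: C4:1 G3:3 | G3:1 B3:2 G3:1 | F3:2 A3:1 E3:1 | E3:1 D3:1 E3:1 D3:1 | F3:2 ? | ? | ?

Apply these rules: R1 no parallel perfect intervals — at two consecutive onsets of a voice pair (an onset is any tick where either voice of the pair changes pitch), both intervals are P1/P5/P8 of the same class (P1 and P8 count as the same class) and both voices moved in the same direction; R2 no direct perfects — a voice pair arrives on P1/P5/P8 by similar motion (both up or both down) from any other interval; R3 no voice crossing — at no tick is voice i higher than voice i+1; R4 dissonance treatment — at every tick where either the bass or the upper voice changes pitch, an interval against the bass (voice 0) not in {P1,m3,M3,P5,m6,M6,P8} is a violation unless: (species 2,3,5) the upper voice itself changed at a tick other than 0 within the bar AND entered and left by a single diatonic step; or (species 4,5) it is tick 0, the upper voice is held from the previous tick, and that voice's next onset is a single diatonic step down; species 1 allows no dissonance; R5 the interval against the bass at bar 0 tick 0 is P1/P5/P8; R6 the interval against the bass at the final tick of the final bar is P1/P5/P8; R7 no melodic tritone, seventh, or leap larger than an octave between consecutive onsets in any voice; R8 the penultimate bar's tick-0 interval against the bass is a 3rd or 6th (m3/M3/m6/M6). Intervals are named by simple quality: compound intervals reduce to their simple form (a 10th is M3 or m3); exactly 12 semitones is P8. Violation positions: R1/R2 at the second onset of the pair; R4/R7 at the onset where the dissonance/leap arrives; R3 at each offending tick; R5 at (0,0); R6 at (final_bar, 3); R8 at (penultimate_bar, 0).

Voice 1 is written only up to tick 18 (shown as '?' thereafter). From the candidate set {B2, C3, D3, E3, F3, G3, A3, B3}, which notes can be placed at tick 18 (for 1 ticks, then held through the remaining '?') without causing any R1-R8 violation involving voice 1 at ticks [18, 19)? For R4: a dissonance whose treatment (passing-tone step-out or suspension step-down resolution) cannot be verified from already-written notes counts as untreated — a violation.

{D3, F3, G3}

B2: violates R7
C3: violates R4
D3: legal
E3: violates R4
F3: legal
G3: legal
A3: violates R4
B3: violates R7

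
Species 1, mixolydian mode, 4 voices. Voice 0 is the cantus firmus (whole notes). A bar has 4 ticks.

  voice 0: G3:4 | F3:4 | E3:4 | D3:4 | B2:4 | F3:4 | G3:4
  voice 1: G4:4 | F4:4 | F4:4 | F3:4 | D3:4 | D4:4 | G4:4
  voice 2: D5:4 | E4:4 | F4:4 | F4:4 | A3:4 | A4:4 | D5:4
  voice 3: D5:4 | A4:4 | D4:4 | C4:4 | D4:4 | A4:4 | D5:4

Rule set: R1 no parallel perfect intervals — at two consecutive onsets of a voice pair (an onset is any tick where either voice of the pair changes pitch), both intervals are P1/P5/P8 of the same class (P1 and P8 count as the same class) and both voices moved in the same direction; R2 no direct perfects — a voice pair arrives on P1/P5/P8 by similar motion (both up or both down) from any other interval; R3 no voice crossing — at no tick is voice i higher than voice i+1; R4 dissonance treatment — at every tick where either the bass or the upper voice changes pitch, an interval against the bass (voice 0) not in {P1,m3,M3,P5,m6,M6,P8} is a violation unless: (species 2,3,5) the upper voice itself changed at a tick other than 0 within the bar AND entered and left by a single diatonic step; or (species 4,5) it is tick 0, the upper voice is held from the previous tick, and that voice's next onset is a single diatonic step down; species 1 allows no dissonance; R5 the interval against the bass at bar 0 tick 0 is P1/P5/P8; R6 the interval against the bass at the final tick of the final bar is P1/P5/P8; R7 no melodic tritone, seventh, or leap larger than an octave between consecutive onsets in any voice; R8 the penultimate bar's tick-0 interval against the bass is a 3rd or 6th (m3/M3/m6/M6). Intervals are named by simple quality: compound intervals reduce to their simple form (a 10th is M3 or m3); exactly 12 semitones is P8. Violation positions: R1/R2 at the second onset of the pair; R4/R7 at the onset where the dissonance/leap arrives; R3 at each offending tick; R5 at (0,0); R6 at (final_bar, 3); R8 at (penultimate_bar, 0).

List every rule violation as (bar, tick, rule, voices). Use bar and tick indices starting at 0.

(1, 0, R1, (0, 1))
(1, 0, R3, (1, 2))
(1, 0, R4, (0, 2))
(1, 0, R7, (2,))
(1, 1, R3, (1, 2))
(1, 2, R3, (1, 2))
(1, 3, R3, (1, 2))
(2, 0, R3, (2, 3))
(2, 0, R4, (0, 1))
(2, 0, R4, (0, 2))
(2, 0, R4, (0, 3))
(2, 1, R3, (2, 3))
(2, 2, R3, (2, 3))
(2, 3, R3, (2, 3))
(3, 0, R2, (1, 3))
(3, 0, R3, (2, 3))
(3, 0, R4, (0, 3))
(3, 1, R3, (2, 3))
(3, 2, R3, (2, 3))
(3, 3, R3, (2, 3))
(4, 0, R2, (1, 2))
(4, 0, R4, (0, 2))
(5, 0, R1, (1, 2))
(5, 0, R2, (1, 3))
(5, 0, R2, (2, 3))
(5, 0, R7, (0,))
(6, 0, R1, (1, 2))
(6, 0, R1, (1, 3))
(6, 0, R1, (2, 3))
(6, 0, R2, (0, 1))
(6, 0, R2, (0, 2))
(6, 0, R2, (0, 3))

bar 0: v0=G3 v1=G4 v2=D5 v3=D5 downbeat P5
bar 1: v0=F3 v1=F4 v2=E4 v3=A4 downbeat M3
bar 2: v0=E3 v1=F4 v2=F4 v3=D4 downbeat m7
bar 3: v0=D3 v1=F3 v2=F4 v3=C4 downbeat m7
bar 4: v0=B2 v1=D3 v2=A3 v3=D4 downbeat m3
bar 5: v0=F3 v1=D4 v2=A4 v3=A4 downbeat M3
bar 6: v0=G3 v1=G4 v2=D5 v3=D5 downbeat P5
  -> R1 @ bar 1 tick 0 v(0, 1): G3/G4 P8 -> F3/F4 P8 similar
  -> R3 @ bar 1 tick 0 v(1, 2): F4 above E4
  -> R4 @ bar 1 tick 0 v(0, 2): F3/E4 M7 untreated
  -> R7 @ bar 1 tick 0 v(2,): D5->E4 leap 10st
  -> R3 @ bar 1 tick 1 v(1, 2): F4 above E4
  -> R3 @ bar 1 tick 2 v(1, 2): F4 above E4
  -> R3 @ bar 1 tick 3 v(1, 2): F4 above E4
  -> R3 @ bar 2 tick 0 v(2, 3): F4 above D4
  -> R4 @ bar 2 tick 0 v(0, 1): E3/F4 m2 untreated
  -> R4 @ bar 2 tick 0 v(0, 2): E3/F4 m2 untreated
  -> R4 @ bar 2 tick 0 v(0, 3): E3/D4 m7 untreated
  -> R3 @ bar 2 tick 1 v(2, 3): F4 above D4
  -> R3 @ bar 2 tick 2 v(2, 3): F4 above D4
  -> R3 @ bar 2 tick 3 v(2, 3): F4 above D4
  -> R2 @ bar 3 tick 0 v(1, 3): F4/D4 m3 -> F3/C4 P5 similar
  -> R3 @ bar 3 tick 0 v(2, 3): F4 above C4
  -> R4 @ bar 3 tick 0 v(0, 3): D3/C4 m7 untreated
  -> R3 @ bar 3 tick 1 v(2, 3): F4 above C4
  -> R3 @ bar 3 tick 2 v(2, 3): F4 above C4
  -> R3 @ bar 3 tick 3 v(2, 3): F4 above C4
  -> R2 @ bar 4 tick 0 v(1, 2): F3/F4 P8 -> D3/A3 P5 similar
  -> R4 @ bar 4 tick 0 v(0, 2): B2/A3 m7 untreated
  -> R1 @ bar 5 tick 0 v(1, 2): D3/A3 P5 -> D4/A4 P5 similar
  -> R2 @ bar 5 tick 0 v(1, 3): D3/D4 P8 -> D4/A4 P5 similar
  -> R2 @ bar 5 tick 0 v(2, 3): A3/D4 P4 -> A4/A4 P1 similar
  -> R7 @ bar 5 tick 0 v(0,): B2->F3 leap 6st
  -> R1 @ bar 6 tick 0 v(1, 2): D4/A4 P5 -> G4/D5 P5 similar
  -> R1 @ bar 6 tick 0 v(1, 3): D4/A4 P5 -> G4/D5 P5 similar
  -> R1 @ bar 6 tick 0 v(2, 3): A4/A4 P1 -> D5/D5 P1 similar
  -> R2 @ bar 6 tick 0 v(0, 1): F3/D4 M6 -> G3/G4 P8 similar
  -> R2 @ bar 6 tick 0 v(0, 2): F3/A4 M3 -> G3/D5 P5 similar
  -> R2 @ bar 6 tick 0 v(0, 3): F3/A4 M3 -> G3/D5 P5 similar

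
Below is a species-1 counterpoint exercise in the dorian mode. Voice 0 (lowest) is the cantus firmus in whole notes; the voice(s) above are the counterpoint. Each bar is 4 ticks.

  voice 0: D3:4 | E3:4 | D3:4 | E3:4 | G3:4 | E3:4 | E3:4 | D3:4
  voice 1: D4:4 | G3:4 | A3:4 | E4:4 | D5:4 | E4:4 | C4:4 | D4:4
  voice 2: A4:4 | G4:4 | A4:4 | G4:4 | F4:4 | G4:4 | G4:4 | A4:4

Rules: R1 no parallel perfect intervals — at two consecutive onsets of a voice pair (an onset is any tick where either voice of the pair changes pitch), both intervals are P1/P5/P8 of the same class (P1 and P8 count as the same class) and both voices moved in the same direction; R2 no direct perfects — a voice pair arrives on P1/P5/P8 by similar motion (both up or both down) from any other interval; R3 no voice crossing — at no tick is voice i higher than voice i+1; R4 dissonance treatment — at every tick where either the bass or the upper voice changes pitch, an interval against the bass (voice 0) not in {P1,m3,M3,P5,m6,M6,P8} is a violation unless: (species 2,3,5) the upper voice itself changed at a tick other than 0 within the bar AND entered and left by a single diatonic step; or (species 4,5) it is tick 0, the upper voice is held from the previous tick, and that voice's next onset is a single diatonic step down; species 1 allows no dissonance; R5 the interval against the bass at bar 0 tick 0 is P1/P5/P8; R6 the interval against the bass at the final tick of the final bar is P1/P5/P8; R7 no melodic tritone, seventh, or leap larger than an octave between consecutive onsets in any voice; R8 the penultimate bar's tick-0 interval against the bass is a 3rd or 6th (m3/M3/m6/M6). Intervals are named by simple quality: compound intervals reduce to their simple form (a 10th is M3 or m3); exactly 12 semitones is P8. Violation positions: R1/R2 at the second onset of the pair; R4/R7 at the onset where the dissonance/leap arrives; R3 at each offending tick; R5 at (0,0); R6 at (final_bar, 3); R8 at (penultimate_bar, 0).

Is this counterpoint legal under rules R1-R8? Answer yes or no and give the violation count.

No (13 violations)

bar 0: v0=D3 v1=D4 v2=A4 (P5)
bar 1: v0=E3 v1=G3 v2=G4 (m3)
bar 2: v0=D3 v1=A3 v2=A4 (P5)
bar 3: v0=E3 v1=E4 v2=G4 (m3)
bar 4: v0=G3 v1=D5 v2=F4 (m7)
bar 5: v0=E3 v1=E4 v2=G4 (m3)
bar 6: v0=E3 v1=C4 v2=G4 (m3)
bar 7: v0=D3 v1=D4 v2=A4 (P5)
  R2 @ bar1.0: D4/A4 P5 -> G3/G4 P8 similar
  R1 @ bar2.0: G3/G4 P8 -> A3/A4 P8 similar
  R2 @ bar3.0: D3/A3 P5 -> E3/E4 P8 similar
  R2 @ bar4.0: E3/E4 P8 -> G3/D5 P5 similar
  R3 @ bar4.0: D5 above F4
  R4 @ bar4.0: G3/F4 m7 untreated
  R7 @ bar4.0: E4->D5 leap 10st
  R3 @ bar4.1: D5 above F4
  R3 @ bar4.2: D5 above F4
  R3 @ bar4.3: D5 above F4
  R2 @ bar5.0: G3/D5 P5 -> E3/E4 P8 similar
  R7 @ bar5.0: D5->E4 leap 10st
  R1 @ bar7.0: C4/G4 P5 -> D4/A4 P5 similar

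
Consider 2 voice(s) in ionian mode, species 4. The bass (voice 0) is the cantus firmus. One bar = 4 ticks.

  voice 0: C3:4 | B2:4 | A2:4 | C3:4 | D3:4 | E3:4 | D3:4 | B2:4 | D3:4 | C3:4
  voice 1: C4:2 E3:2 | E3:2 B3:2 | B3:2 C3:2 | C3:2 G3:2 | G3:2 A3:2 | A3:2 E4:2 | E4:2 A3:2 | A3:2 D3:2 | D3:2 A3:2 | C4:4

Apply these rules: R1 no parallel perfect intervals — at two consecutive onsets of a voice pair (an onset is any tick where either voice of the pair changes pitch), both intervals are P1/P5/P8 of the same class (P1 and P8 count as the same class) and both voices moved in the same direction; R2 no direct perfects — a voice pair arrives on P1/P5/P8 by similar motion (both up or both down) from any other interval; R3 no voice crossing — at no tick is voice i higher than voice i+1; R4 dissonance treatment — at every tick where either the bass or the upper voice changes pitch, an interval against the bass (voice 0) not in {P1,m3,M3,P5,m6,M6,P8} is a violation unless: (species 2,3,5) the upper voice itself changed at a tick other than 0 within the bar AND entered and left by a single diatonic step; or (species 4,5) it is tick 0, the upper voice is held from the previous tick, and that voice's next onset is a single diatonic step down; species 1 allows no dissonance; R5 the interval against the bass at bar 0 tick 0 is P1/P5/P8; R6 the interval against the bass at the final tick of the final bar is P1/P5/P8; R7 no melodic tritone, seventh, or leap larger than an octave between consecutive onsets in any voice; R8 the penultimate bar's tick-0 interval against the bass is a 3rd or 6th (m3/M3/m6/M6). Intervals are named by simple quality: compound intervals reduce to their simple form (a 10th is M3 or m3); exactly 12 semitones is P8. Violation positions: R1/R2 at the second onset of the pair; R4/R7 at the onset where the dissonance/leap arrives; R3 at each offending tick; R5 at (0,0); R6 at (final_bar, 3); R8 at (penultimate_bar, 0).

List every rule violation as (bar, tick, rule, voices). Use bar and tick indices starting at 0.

(1, 0, R4, (0, 1))
(2, 0, R4, (0, 1))
(2, 2, R7, (1,))
(4, 0, R4, (0, 1))
(5, 0, R4, (0, 1))
(6, 0, R4, (0, 1))
(7, 0, R4, (0, 1))
(8, 0, R8, (0, 1))

bar 0: v0=C3 v1=C4 downbeat P8
bar 1: v0=B2 v1=E3 downbeat P4
bar 2: v0=A2 v1=B3 downbeat M2
bar 3: v0=C3 v1=C3 downbeat P1
bar 4: v0=D3 v1=G3 downbeat P4
bar 5: v0=E3 v1=A3 downbeat P4
bar 6: v0=D3 v1=E4 downbeat M2
bar 7: v0=B2 v1=A3 downbeat m7
bar 8: v0=D3 v1=D3 downbeat P1
bar 9: v0=C3 v1=C4 downbeat P8
  -> R4 @ bar 1 tick 0 v(0, 1): B2/E3 P4 untreated
  -> R4 @ bar 2 tick 0 v(0, 1): A2/B3 M2 untreated
  -> R7 @ bar 2 tick 2 v(1,): B3->C3 leap 11st
  -> R4 @ bar 4 tick 0 v(0, 1): D3/G3 P4 untreated
  -> R4 @ bar 5 tick 0 v(0, 1): E3/A3 P4 untreated
  -> R4 @ bar 6 tick 0 v(0, 1): D3/E4 M2 untreated
  -> R4 @ bar 7 tick 0 v(0, 1): B2/A3 m7 untreated
  -> R8 @ bar 8 tick 0 v(0, 1): penult P1 not 3rd/6th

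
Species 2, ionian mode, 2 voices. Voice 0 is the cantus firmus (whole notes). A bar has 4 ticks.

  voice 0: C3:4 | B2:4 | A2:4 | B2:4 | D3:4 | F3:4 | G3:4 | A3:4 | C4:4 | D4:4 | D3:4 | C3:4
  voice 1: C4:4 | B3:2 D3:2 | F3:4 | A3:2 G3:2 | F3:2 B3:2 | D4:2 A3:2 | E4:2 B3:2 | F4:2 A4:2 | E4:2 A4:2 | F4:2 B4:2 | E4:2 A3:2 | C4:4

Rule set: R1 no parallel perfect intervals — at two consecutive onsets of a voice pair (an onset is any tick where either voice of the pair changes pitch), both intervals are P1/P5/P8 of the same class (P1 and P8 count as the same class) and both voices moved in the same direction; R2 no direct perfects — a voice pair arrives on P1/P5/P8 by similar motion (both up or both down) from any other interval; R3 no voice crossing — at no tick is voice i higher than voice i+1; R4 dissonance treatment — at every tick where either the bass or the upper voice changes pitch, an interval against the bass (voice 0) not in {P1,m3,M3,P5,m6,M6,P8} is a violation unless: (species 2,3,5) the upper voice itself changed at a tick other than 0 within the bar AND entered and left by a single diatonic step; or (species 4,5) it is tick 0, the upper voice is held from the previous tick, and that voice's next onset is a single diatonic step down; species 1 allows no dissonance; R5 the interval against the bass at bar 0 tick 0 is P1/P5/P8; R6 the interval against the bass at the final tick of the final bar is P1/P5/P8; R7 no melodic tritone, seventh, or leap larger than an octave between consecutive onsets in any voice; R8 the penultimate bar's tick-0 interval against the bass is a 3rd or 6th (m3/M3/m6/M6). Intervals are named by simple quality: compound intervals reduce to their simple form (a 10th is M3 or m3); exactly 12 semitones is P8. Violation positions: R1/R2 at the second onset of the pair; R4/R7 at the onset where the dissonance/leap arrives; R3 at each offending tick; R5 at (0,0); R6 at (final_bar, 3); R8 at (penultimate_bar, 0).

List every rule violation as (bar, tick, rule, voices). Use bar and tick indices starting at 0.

(1, 0, R1, (0, 1))
(3, 0, R4, (0, 1))
(4, 2, R7, (1,))
(7, 0, R7, (1,))
(9, 2, R7, (1,))
(10, 0, R4, (0, 1))
(10, 0, R8, (0, 1))

bar 0: v0=C3 v1=C4 downbeat P8
bar 1: v0=B2 v1=B3 downbeat P8
bar 2: v0=A2 v1=F3 downbeat m6
bar 3: v0=B2 v1=A3 downbeat m7
bar 4: v0=D3 v1=F3 downbeat m3
bar 5: v0=F3 v1=D4 downbeat M6
bar 6: v0=G3 v1=E4 downbeat M6
bar 7: v0=A3 v1=F4 downbeat m6
bar 8: v0=C4 v1=E4 downbeat M3
bar 9: v0=D4 v1=F4 downbeat m3
bar 10: v0=D3 v1=E4 downbeat M2
bar 11: v0=C3 v1=C4 downbeat P8
  -> R1 @ bar 1 tick 0 v(0, 1): C3/C4 P8 -> B2/B3 P8 similar
  -> R4 @ bar 3 tick 0 v(0, 1): B2/A3 m7 untreated
  -> R7 @ bar 4 tick 2 v(1,): F3->B3 leap 6st
  -> R7 @ bar 7 tick 0 v(1,): B3->F4 leap 6st
  -> R7 @ bar 9 tick 2 v(1,): F4->B4 leap 6st
  -> R4 @ bar 10 tick 0 v(0, 1): D3/E4 M2 untreated
  -> R8 @ bar 10 tick 0 v(0, 1): penult M2 not 3rd/6th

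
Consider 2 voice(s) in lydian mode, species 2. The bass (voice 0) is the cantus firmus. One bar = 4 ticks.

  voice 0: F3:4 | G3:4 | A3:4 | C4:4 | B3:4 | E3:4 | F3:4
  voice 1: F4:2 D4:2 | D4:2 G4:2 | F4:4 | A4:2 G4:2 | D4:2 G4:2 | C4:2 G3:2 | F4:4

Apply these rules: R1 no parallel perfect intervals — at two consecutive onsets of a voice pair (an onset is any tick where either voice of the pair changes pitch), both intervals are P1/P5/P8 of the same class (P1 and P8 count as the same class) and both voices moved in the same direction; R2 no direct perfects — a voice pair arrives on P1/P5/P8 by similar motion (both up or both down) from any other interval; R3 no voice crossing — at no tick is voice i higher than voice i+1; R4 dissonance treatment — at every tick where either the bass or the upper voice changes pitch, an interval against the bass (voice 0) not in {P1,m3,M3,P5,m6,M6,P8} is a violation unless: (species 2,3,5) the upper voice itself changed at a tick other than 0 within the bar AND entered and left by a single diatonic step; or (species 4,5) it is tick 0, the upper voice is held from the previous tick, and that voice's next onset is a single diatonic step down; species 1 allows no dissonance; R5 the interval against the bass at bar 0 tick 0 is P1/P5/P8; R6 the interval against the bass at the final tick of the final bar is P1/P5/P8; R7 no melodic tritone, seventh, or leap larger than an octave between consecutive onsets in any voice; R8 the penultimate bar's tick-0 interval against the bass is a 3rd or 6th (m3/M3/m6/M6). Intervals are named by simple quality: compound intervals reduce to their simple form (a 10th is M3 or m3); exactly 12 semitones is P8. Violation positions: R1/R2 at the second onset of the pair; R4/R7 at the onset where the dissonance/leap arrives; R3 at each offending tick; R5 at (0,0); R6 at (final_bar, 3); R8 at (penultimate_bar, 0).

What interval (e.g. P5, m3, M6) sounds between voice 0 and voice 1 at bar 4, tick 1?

m3

voice 0=B3 voice 1=D4 -> m3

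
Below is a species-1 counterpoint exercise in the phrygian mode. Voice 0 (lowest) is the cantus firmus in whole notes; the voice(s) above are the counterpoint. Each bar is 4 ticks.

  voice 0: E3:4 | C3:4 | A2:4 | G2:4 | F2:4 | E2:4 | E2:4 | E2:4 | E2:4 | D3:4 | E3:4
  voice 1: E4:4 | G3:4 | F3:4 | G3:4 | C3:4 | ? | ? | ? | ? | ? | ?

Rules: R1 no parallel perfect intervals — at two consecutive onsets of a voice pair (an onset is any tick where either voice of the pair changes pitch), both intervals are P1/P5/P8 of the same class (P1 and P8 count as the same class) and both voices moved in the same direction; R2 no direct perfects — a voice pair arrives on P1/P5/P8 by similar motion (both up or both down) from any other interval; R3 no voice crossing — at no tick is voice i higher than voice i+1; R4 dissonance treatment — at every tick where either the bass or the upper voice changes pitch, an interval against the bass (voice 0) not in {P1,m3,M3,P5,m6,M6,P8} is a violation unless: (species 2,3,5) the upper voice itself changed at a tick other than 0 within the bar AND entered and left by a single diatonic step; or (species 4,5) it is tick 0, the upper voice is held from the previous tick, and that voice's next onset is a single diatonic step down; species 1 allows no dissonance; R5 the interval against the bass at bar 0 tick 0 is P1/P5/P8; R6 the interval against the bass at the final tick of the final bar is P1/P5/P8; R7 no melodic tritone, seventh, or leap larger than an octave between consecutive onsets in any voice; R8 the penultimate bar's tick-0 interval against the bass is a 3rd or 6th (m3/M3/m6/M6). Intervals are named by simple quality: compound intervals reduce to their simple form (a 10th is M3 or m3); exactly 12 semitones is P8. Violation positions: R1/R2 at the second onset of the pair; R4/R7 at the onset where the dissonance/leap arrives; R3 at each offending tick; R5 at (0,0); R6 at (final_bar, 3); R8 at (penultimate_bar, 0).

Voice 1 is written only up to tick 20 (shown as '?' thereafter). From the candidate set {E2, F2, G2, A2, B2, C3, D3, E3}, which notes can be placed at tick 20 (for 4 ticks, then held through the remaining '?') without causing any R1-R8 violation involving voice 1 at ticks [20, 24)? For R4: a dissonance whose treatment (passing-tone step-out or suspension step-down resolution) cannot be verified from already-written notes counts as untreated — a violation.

{C3, E3, G2}

E2: violates R2
F2: violates R4
G2: legal
A2: violates R4
B2: violates R1
C3: legal
D3: violates R4
E3: legal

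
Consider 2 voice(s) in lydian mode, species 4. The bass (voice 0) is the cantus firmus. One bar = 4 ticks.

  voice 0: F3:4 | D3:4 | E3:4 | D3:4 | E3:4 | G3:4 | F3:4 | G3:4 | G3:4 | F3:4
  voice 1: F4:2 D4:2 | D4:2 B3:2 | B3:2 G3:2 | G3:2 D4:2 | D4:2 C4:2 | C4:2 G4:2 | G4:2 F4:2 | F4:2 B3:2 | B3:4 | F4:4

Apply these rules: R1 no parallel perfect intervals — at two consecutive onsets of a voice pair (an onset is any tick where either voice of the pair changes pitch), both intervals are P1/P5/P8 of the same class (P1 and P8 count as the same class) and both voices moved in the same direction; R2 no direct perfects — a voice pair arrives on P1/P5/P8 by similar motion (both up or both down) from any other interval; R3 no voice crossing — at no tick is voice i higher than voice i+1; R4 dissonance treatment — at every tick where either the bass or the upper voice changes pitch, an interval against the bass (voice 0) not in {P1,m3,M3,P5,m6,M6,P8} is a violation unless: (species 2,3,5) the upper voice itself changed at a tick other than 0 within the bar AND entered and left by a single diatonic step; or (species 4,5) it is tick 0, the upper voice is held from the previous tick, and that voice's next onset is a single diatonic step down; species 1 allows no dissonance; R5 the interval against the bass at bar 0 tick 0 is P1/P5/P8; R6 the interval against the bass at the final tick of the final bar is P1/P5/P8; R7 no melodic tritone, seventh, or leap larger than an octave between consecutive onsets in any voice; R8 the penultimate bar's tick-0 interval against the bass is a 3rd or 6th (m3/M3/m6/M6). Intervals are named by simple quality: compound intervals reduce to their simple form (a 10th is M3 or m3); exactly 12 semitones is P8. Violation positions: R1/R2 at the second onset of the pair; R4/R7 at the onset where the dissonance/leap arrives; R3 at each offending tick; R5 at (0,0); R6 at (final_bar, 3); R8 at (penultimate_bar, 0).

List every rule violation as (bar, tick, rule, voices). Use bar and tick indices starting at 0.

bar 0: v0=F3 v1=F4 downbeat P8
bar 1: v0=D3 v1=D4 downbeat P8
bar 2: v0=E3 v1=B3 downbeat P5
bar 3: v0=D3 v1=G3 downbeat P4
bar 4: v0=E3 v1=D4 downbeat m7
bar 5: v0=G3 v1=C4 downbeat P4
bar 6: v0=F3 v1=G4 downbeat M2
bar 7: v0=G3 v1=F4 downbeat m7
bar 8: v0=G3 v1=B3 downbeat M3
bar 9: v0=F3 v1=F4 downbeat P8
  -> R4 @ bar 3 tick 0 v(0, 1): D3/G3 P4 untreated
  -> R4 @ bar 5 tick 0 v(0, 1): G3/C4 P4 untreated
  -> R4 @ bar 7 tick 0 v(0, 1): G3/F4 m7 untreated
  -> R7 @ bar 7 tick 2 v(1,): F4->B3 leap 6st
  -> R7 @ bar 9 tick 0 v(1,): B3->F4 leap 6st

(3, 0, R4, (0, 1))
(5, 0, R4, (0, 1))
(7, 0, R4, (0, 1))
(7, 2, R7, (1,))
(9, 0, R7, (1,))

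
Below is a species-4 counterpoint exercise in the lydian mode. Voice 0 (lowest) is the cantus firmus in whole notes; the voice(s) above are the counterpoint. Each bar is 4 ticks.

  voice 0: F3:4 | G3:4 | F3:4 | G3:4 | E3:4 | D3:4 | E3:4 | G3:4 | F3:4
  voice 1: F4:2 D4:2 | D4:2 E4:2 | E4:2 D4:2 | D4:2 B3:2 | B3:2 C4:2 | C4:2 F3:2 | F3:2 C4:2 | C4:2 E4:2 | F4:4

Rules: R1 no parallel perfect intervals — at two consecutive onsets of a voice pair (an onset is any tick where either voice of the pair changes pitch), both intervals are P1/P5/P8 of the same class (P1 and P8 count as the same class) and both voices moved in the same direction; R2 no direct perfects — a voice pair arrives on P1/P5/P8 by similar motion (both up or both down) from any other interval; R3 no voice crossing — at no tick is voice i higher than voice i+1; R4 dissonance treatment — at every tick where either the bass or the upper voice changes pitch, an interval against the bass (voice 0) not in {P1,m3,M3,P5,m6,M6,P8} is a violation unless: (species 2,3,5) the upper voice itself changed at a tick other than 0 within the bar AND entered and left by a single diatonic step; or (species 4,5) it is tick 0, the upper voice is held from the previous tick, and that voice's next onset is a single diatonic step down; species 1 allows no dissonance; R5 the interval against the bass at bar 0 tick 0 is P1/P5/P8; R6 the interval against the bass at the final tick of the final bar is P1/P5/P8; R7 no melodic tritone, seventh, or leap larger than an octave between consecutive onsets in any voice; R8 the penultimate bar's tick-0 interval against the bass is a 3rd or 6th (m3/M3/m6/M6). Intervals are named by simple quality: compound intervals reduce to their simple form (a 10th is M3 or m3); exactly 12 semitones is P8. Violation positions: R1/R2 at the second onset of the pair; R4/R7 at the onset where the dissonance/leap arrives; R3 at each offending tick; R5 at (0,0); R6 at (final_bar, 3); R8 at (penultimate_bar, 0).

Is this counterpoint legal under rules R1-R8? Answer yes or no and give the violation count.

No (4 violations)

bar 0: v0=F3 v1=F4 (P8)
bar 1: v0=G3 v1=D4 (P5)
bar 2: v0=F3 v1=E4 (M7)
bar 3: v0=G3 v1=D4 (P5)
bar 4: v0=E3 v1=B3 (P5)
bar 5: v0=D3 v1=C4 (m7)
bar 6: v0=E3 v1=F3 (m2)
bar 7: v0=G3 v1=C4 (P4)
bar 8: v0=F3 v1=F4 (P8)
  R4 @ bar5.0: D3/C4 m7 untreated
  R4 @ bar6.0: E3/F3 m2 untreated
  R4 @ bar7.0: G3/C4 P4 untreated
  R8 @ bar7.0: penult P4 not 3rd/6th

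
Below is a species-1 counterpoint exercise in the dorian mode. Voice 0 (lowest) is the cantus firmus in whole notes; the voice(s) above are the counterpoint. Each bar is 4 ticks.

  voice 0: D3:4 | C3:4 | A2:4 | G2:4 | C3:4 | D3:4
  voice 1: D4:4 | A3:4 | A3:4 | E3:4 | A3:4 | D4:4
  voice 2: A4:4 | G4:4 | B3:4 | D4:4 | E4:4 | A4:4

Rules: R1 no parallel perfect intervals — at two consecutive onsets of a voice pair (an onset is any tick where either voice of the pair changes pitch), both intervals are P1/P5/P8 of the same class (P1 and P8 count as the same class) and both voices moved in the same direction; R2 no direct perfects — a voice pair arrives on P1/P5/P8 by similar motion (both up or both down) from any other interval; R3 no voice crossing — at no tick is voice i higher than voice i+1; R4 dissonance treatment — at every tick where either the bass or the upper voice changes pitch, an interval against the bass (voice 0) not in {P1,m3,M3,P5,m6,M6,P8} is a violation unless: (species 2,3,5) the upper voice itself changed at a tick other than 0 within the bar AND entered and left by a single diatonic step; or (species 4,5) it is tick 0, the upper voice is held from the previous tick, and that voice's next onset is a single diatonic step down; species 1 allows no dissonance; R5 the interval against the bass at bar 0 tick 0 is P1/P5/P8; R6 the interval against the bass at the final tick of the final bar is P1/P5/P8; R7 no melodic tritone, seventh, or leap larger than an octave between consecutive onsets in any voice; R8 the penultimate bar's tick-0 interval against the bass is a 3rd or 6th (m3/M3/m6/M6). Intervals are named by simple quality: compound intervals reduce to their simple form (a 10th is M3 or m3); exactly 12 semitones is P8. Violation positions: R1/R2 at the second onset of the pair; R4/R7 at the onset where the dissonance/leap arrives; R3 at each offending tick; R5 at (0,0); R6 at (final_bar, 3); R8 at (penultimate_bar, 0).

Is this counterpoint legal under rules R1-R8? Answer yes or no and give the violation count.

No (6 violations)

bar 0: v0=D3 v1=D4 v2=A4 (P5)
bar 1: v0=C3 v1=A3 v2=G4 (P5)
bar 2: v0=A2 v1=A3 v2=B3 (M2)
bar 3: v0=G2 v1=E3 v2=D4 (P5)
bar 4: v0=C3 v1=A3 v2=E4 (M3)
bar 5: v0=D3 v1=D4 v2=A4 (P5)
  R1 @ bar1.0: D3/A4 P5 -> C3/G4 P5 similar
  R4 @ bar2.0: A2/B3 M2 untreated
  R2 @ bar4.0: E3/D4 m7 -> A3/E4 P5 similar
  R1 @ bar5.0: A3/E4 P5 -> D4/A4 P5 similar
  R2 @ bar5.0: C3/A3 M6 -> D3/D4 P8 similar
  R2 @ bar5.0: C3/E4 M3 -> D3/A4 P5 similar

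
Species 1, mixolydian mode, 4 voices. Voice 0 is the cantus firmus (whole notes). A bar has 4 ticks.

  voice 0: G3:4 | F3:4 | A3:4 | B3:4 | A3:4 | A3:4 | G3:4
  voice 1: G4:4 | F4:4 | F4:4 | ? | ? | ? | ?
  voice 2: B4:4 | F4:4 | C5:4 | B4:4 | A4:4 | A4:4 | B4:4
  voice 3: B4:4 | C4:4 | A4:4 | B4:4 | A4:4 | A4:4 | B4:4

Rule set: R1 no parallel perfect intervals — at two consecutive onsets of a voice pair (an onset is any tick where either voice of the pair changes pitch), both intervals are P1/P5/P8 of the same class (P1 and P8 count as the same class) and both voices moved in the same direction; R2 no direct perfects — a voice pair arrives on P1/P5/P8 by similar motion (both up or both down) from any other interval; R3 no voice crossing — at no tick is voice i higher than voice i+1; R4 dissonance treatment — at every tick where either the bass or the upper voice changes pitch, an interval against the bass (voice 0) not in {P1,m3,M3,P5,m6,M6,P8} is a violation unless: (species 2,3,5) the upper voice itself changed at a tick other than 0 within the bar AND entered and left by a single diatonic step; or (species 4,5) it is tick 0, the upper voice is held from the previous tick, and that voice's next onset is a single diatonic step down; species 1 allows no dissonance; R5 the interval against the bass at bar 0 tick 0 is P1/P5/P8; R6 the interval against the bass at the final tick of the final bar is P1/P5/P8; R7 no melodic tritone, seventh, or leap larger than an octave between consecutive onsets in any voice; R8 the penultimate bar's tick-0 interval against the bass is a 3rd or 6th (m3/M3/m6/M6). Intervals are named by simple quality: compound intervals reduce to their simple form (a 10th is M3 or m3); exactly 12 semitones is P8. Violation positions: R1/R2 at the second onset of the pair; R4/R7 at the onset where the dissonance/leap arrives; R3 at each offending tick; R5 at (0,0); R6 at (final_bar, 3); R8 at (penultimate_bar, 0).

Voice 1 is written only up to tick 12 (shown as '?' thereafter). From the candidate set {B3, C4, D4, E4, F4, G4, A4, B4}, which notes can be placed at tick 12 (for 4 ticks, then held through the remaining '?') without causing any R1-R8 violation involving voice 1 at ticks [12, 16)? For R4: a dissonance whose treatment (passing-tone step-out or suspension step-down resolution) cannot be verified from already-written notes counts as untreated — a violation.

B3: violates R2,R7
C4: violates R4
D4: legal
E4: violates R1,R4
F4: violates R4
G4: legal
A4: violates R4
B4: violates R2,R7

{D4, G4}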